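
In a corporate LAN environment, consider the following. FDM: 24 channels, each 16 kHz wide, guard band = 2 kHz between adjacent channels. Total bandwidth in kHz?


Given: 24 channels, 16 kHz each, guard = 2 kHz
Channel bandwidth = 24 * 16 = 384 kHz
Guard bands = 23 gaps * 2 kHz = 46 kHz
Total = 384 + 46 = 430 kHz

430


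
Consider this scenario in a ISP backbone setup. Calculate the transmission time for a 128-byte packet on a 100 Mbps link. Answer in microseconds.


Given: packet = 128 bytes, bandwidth = 100 Mbps
Packet in bits = 128 * 8 = 1024 bits
Bandwidth = 100 * 10^6 = 100000000 bps
Time = 1024 / 100000000 seconds
Time in us = 1024 * 10^6 / 100000000 = 10.24

10.24


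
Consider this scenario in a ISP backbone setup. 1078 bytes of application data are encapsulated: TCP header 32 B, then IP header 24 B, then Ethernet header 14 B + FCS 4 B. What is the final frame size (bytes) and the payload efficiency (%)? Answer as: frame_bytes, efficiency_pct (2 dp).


TCP segment = 1078 + 32 = 1110 B
IP packet = 1110 + 24 = 1134 B
Ethernet frame = 1134 + 14 + 4 = 1152 B
Efficiency = app / frame = 1078 / 1152 = 0.935764 = 93.5764% -> 93.58% (2 dp)

1152, 93.58


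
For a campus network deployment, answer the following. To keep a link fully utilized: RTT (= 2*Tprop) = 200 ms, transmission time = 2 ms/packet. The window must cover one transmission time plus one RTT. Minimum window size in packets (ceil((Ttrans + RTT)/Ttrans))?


Given: Ttrans = 2 ms, RTT = 200 ms (= 2 * Tprop, Tprop = 100 ms)
Time until first ACK returns = Ttrans + RTT = 2 + 200 = 202 ms
Need W * Ttrans >= Ttrans + RTT  ->  W >= (Ttrans + RTT) / Ttrans
(Ttrans + RTT) / Ttrans = 202 / 2 = 101
W_min = ceil(101) = 101

101


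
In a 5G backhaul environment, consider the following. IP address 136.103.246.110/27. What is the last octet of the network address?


Given: IP = 136.103.246.110, prefix = /27
Subnet mask = 255.255.255.224
Last octet of IP: 110
Last octet of mask: 224
Network last octet = 110 AND 224 = 96

96


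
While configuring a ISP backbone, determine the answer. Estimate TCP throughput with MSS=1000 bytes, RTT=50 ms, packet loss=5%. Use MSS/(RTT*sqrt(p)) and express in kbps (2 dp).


Given: MSS = 1000 bytes, RTT = 50 ms, loss = 5%
RTT in seconds = 50 / 1000 = 0.05
Loss rate = 5% = 0.05
sqrt(loss) = sqrt(0.05) = 0.223606797750
Throughput (bytes/s) = 1000 / (0.05 * 0.223606797750) = 89442.7191
Throughput (kbps) = 89442.7191 * 8 / 1000 = 715.541753 -> 715.54 kbps (2 dp)

715.54


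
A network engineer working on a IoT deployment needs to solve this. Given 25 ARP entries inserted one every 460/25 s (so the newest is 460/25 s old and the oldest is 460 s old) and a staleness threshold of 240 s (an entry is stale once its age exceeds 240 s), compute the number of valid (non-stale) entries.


Ages are k * 460/25 s for k = 1..25 (spacing = 18.4000 s).
Entry k is valid iff k * 460/25 <= 240 iff k <= 25 * 240 / 460 = 13.0435
n_valid = floor(13.0435) = 13
(n_stale = 25 - 13 = 12)

13


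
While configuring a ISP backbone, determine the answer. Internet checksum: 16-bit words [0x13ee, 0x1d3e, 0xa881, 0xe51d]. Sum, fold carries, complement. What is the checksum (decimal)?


Given words: [0x13ee, 0x1d3e, 0xa881, 0xe51d]
Step 1: Sum all words
Raw sum = 5102 + 7486 + 43137 + 58653 = 114378
Step 2: Fold carry: (48842 + 1) = 48843
One's complement = ~48843 & 0xFFFF = 16692

16692


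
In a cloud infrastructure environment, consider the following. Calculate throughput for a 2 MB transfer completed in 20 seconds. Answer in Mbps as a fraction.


Given: file = 2 MB, time = 20 s
File in Mb = 2 * 8 = 16 Mb
Throughput = 16 / 20 Mbps
Throughput = 4/5 Mbps

4/5


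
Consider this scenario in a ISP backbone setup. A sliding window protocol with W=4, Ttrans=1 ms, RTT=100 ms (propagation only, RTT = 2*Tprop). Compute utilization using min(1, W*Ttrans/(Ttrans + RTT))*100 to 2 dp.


Given: W = 4, Ttrans = 1 ms, RTT = 100 ms (= 2 * Tprop, Tprop = 50 ms)
Cycle time = Ttrans + RTT = 1 + 100 = 101 ms (first packet sent until its ACK returns)
W * Ttrans = 4 * 1 = 4 ms of sending per cycle
W * Ttrans / (Ttrans + RTT) = 4 / 101 = 0.039604
U = min(1, 0.039604) = 0.039604
U% = 3.96%

3.96


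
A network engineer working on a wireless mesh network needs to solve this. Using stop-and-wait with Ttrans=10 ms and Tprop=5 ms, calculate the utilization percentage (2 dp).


Given: Ttrans = 10 ms, Tprop = 5 ms
RTT = 2 * Tprop = 2 * 5 = 10 ms
U = Ttrans / (Ttrans + RTT)
U = 10 / (10 + 10)
U = 10 / 20 = 0.5
U% = 50.00%

50.00


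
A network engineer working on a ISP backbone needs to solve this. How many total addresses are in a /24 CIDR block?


Given: CIDR prefix /24
Host bits = 32 - 24 = 8
Total addresses = 2^8 = 256

256


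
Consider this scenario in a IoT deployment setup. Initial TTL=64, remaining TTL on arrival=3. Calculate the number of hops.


Given: initial TTL = 64, received TTL = 3
Hops = initial TTL - received TTL
Hops = 64 - 3 = 61

61


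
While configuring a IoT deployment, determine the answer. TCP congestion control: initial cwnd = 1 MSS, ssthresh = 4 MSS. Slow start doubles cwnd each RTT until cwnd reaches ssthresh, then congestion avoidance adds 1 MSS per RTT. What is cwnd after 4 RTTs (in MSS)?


RTT 0: cwnd = 1 MSS (initial)
RTT 1: cwnd = 2 MSS (slow start, doubled)
RTT 2: cwnd = 4 MSS (slow start, doubled)
RTT 3: cwnd = 5 MSS (congestion avoidance, +1)
RTT 4: cwnd = 6 MSS (congestion avoidance, +1)

6


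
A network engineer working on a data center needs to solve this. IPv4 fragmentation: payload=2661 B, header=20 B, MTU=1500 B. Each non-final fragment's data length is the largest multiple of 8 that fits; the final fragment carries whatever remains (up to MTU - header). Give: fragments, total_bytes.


Max data per non-final fragment = floor((MTU - header)/8)*8 = floor((1500 - 20)/8)*8 = floor(1480/8)*8 = 1480 B
Final fragment needs no 8-byte alignment: it can carry up to MTU - header = 1480 B
Non-final fragments needed = ceil((payload - 1480) / 1480) = ceil(1181/1480) = ceil(0.7980) = 1
Number of fragments = 1 + 1 = 2
Fragment sizes (data): 1 * 1480 B + 1181 B (last, 1181 <= 1480 OK)
Total bytes sent = payload + n_frags * header = 2661 + 2*20 = 2661 + 40 = 2701 B

2, 2701


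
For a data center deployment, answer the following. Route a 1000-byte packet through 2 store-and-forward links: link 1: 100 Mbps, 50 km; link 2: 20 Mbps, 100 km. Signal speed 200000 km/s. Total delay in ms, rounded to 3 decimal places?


Packet = 1000 bytes = 8000 bits. Store-and-forward: sum (t_trans + t_prop) per link.
Link 1: t_trans = 8000/(100*10^6) s = 0.0800 ms; t_prop = 50/200000 s = 0.2500 ms; subtotal = 0.3300 ms
Link 2: t_trans = 8000/(20*10^6) s = 0.4000 ms; t_prop = 100/200000 s = 0.5000 ms; subtotal = 0.9000 ms
End-to-end = 0.3300 + 0.9000 = 1.2300 ms -> 1.230 ms (3 dp)

1.230


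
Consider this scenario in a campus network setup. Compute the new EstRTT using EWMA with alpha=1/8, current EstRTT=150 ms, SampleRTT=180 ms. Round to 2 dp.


Given: EstRTT = 150 ms, SampleRTT = 180 ms, alpha = 1/8
New EstRTT = (1 - alpha) * EstRTT + alpha * SampleRTT
(7/8) * 150 = 131.25
(1/8) * 180 = 22.5
New EstRTT = 131.25 + 22.5 = 153.75 ms -> 153.75 ms (2 dp)

153.75


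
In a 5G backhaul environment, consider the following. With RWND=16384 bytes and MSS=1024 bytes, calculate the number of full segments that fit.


Given: RWND = 16384 bytes, MSS = 1024 bytes
Full segments = floor(RWND / MSS)
Full segments = floor(16384 / 1024)
Full segments = floor(16.0) = 16

16


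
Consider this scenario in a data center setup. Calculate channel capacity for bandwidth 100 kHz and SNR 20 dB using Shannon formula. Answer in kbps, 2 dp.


Given: B = 100 kHz, SNR = 20 dB
SNR linear = 10^(20/10) = 100
1 + SNR = 101
log2(101) = 6.6582114828
C = 100 * 1000 * 6.6582114828 = 665821.1483 bps
C = 665.821148 kbps -> 665.82 kbps (2 dp)

665.82


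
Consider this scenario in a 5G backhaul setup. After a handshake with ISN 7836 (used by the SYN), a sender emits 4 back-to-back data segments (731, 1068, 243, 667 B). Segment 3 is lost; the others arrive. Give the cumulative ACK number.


SYN uses sequence number 7836; first data byte = ISN + 1 = 7837.
Segment 1: SEQ = 7837, len = 731 B, covers [7837, 8567]
Segment 2: SEQ = 8568, len = 1068 B, covers [8568, 9635]
Segment 3: SEQ = 9636, len = 243 B, covers [9636, 9878] [LOST]
Segment 4: SEQ = 9879, len = 667 B, covers [9879, 10545]
In-order data received: bytes [7837, 9635] (segments 1..2).
Segment 3 missing -> gap begins at byte 9636; later segments buffered out of order.
Cumulative ACK = next expected in-order byte = 7837 + 731 + 1068 = 9636

9636


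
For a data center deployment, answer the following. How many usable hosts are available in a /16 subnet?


Given: subnet mask /16
Host bits = 32 - 16 = 16
Total addresses = 2^16 = 65536
Usable hosts = 65536 - 2 (network + broadcast) = 65534

65534


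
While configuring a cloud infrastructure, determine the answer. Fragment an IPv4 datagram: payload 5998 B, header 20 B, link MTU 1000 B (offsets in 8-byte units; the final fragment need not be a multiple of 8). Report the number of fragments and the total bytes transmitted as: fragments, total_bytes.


Max data per non-final fragment = floor((MTU - header)/8)*8 = floor((1000 - 20)/8)*8 = floor(980/8)*8 = 976 B
Final fragment needs no 8-byte alignment: it can carry up to MTU - header = 980 B
Non-final fragments needed = ceil((payload - 980) / 976) = ceil(5018/976) = ceil(5.1414) = 6
Number of fragments = 6 + 1 = 7
Fragment sizes (data): 6 * 976 B + 142 B (last, 142 <= 980 OK)
Total bytes sent = payload + n_frags * header = 5998 + 7*20 = 5998 + 140 = 6138 B

7, 6138


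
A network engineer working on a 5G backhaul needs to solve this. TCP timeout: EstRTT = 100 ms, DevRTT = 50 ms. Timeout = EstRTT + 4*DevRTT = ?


Given: EstRTT = 100 ms, DevRTT = 50 ms
Timeout = EstRTT + 4 * DevRTT
4 * DevRTT = 4 * 50 = 200
Timeout = 100 + 200 = 300 ms

300


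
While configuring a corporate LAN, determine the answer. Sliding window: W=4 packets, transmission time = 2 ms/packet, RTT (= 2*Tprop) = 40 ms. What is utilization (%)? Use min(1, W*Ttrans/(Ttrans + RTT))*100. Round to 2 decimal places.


Given: W = 4, Ttrans = 2 ms, RTT = 40 ms (= 2 * Tprop, Tprop = 20 ms)
Cycle time = Ttrans + RTT = 2 + 40 = 42 ms (first packet sent until its ACK returns)
W * Ttrans = 4 * 2 = 8 ms of sending per cycle
W * Ttrans / (Ttrans + RTT) = 8 / 42 = 0.190476
U = min(1, 0.190476) = 0.190476
U% = 19.05%

19.05


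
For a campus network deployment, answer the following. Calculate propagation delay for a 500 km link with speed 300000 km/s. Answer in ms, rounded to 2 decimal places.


Given: distance = 500 km, speed = 300000 km/s
Delay = distance / speed = 500 / 300000 seconds
Delay in ms = 500 * 1000 / 300000
Delay = 1.6667 ms
Rounded to 2 dp = 1.67 ms

1.67


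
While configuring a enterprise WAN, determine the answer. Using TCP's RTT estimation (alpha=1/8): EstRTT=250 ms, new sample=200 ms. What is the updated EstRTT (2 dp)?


Given: EstRTT = 250 ms, SampleRTT = 200 ms, alpha = 1/8
New EstRTT = (1 - alpha) * EstRTT + alpha * SampleRTT
(7/8) * 250 = 218.75
(1/8) * 200 = 25
New EstRTT = 218.75 + 25 = 243.75 ms -> 243.75 ms (2 dp)

243.75


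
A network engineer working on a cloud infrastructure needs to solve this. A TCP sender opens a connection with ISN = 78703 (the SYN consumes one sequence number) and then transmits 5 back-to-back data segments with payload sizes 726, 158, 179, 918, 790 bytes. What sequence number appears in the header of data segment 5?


The SYN occupies sequence number ISN = 78703, so the first data byte is ISN + 1 = 78704.
SEQ of data segment i = (ISN + 1) + sum of payload sizes of segments 1..i-1.
Segment 1: SEQ = 78704, payload = 726 bytes
Segment 2: SEQ = 79430, payload = 158 bytes
Segment 3: SEQ = 79588, payload = 179 bytes
Segment 4: SEQ = 79767, payload = 918 bytes
Segment 5: SEQ = 80685, payload = 790 bytes
SEQ of segment 5 = 78704 + 726 + 158 + 179 + 918 = 80685

80685


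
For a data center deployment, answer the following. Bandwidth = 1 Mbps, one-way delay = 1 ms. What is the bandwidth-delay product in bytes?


Given: bandwidth = 1 Mbps, delay = 1 ms
BDP in bits = 1 * 10^6 * 1 / 1000
BDP in bits = 1000
BDP in bytes = 1000 / 8 = 125

125


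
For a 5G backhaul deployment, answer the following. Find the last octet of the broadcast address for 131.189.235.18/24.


Given: IP = 131.189.235.18, prefix = /24
Host bits = 32 - 24 = 8
Network last octet = 18 AND mask = 0
Host part size = 2^8 - 1 = 255
Broadcast last octet = 0 OR 255 = 255

255


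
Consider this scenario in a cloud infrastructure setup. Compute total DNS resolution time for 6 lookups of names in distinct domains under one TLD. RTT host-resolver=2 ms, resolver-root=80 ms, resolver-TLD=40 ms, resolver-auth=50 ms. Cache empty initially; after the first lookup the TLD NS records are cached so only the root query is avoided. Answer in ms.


Lookup 1 (cold cache): local + root + TLD + auth = 2 + 80 + 40 + 50 = 172 ms
Lookups 2..6 (TLD NS cached -> skip root; new domain -> still ask TLD and auth): local + TLD + auth = 2 + 40 + 50 = 92 ms each
Remaining 5 lookups: 5 * 92 = 460 ms
Total = 172 + 460 = 632 ms

632


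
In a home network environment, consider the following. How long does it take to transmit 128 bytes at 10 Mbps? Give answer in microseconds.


Given: packet = 128 bytes, bandwidth = 10 Mbps
Packet in bits = 128 * 8 = 1024 bits
Bandwidth = 10 * 10^6 = 10000000 bps
Time = 1024 / 10000000 seconds
Time in us = 1024 * 10^6 / 10000000 = 102.4

102.4


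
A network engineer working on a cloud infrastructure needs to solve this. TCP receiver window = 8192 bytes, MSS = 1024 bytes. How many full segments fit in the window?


Given: RWND = 8192 bytes, MSS = 1024 bytes
Full segments = floor(RWND / MSS)
Full segments = floor(8192 / 1024)
Full segments = floor(8.0) = 8

8


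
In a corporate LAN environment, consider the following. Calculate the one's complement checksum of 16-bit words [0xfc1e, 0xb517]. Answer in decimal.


Given words: [0xfc1e, 0xb517]
Step 1: Sum all words
Raw sum = 64542 + 46359 = 110901
Step 2: Fold carry: (45365 + 1) = 45366
One's complement = ~45366 & 0xFFFF = 20169

20169


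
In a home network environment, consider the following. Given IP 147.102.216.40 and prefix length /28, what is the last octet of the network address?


Given: IP = 147.102.216.40, prefix = /28
Subnet mask = 255.255.255.240
Last octet of IP: 40
Last octet of mask: 240
Network last octet = 40 AND 240 = 32

32


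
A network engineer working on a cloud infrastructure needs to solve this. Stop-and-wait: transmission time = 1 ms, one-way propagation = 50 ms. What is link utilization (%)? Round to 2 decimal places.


Given: Ttrans = 1 ms, Tprop = 50 ms
RTT = 2 * Tprop = 2 * 50 = 100 ms
U = Ttrans / (Ttrans + RTT)
U = 1 / (1 + 100)
U = 1 / 101 = 0.009901
U% = 0.99%

0.99


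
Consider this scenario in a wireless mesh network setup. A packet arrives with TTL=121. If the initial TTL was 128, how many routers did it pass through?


Given: initial TTL = 128, received TTL = 121
Hops = initial TTL - received TTL
Hops = 128 - 121 = 7

7


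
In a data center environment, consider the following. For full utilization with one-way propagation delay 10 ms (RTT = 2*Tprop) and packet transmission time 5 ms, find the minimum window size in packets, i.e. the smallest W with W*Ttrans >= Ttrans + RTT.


Given: Ttrans = 5 ms, RTT = 20 ms (= 2 * Tprop, Tprop = 10 ms)
Time until first ACK returns = Ttrans + RTT = 5 + 20 = 25 ms
Need W * Ttrans >= Ttrans + RTT  ->  W >= (Ttrans + RTT) / Ttrans
(Ttrans + RTT) / Ttrans = 25 / 5 = 5
W_min = ceil(5) = 5

5


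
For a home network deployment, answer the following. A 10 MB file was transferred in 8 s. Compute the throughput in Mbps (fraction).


Given: file = 10 MB, time = 8 s
File in Mb = 10 * 8 = 80 Mb
Throughput = 80 / 8 Mbps
Throughput = 10 Mbps

10


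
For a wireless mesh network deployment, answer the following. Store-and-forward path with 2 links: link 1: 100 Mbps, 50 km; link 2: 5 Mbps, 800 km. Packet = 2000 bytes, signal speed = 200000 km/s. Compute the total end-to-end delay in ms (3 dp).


Packet = 2000 bytes = 16000 bits. Store-and-forward: sum (t_trans + t_prop) per link.
Link 1: t_trans = 16000/(100*10^6) s = 0.1600 ms; t_prop = 50/200000 s = 0.2500 ms; subtotal = 0.4100 ms
Link 2: t_trans = 16000/(5*10^6) s = 3.2000 ms; t_prop = 800/200000 s = 4.0000 ms; subtotal = 7.2000 ms
End-to-end = 0.4100 + 7.2000 = 7.6100 ms -> 7.610 ms (3 dp)

7.610


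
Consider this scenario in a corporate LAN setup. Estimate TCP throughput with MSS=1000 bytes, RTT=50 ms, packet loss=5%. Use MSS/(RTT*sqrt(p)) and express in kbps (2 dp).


Given: MSS = 1000 bytes, RTT = 50 ms, loss = 5%
RTT in seconds = 50 / 1000 = 0.05
Loss rate = 5% = 0.05
sqrt(loss) = sqrt(0.05) = 0.223606797750
Throughput (bytes/s) = 1000 / (0.05 * 0.223606797750) = 89442.7191
Throughput (kbps) = 89442.7191 * 8 / 1000 = 715.541753 -> 715.54 kbps (2 dp)

715.54


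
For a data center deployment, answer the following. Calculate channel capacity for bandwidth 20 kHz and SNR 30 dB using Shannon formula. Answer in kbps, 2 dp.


Given: B = 20 kHz, SNR = 30 dB
SNR linear = 10^(30/10) = 1000
1 + SNR = 1001
log2(1001) = 9.9672262588
C = 20 * 1000 * 9.9672262588 = 199344.5252 bps
C = 199.344525 kbps -> 199.34 kbps (2 dp)

199.34


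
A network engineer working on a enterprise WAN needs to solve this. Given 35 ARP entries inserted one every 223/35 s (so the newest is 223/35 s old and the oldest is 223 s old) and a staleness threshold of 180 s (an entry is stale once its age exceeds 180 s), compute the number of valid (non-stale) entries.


Ages are k * 223/35 s for k = 1..35 (spacing = 6.3714 s).
Entry k is valid iff k * 223/35 <= 180 iff k <= 35 * 180 / 223 = 28.2511
n_valid = floor(28.2511) = 28
(n_stale = 35 - 28 = 7)

28


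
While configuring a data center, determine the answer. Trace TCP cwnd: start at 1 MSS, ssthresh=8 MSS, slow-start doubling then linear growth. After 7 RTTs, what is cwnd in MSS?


RTT 0: cwnd = 1 MSS (initial)
RTT 1: cwnd = 2 MSS (slow start, doubled)
RTT 2: cwnd = 4 MSS (slow start, doubled)
RTT 3: cwnd = 8 MSS (slow start, doubled)
RTT 4: cwnd = 9 MSS (congestion avoidance, +1)
RTT 5: cwnd = 10 MSS (congestion avoidance, +1)
RTT 6: cwnd = 11 MSS (congestion avoidance, +1)
RTT 7: cwnd = 12 MSS (congestion avoidance, +1)

12


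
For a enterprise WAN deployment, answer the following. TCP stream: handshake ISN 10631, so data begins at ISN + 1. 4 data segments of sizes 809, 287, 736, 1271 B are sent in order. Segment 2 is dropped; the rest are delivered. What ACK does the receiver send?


SYN uses sequence number 10631; first data byte = ISN + 1 = 10632.
Segment 1: SEQ = 10632, len = 809 B, covers [10632, 11440]
Segment 2: SEQ = 11441, len = 287 B, covers [11441, 11727] [LOST]
Segment 3: SEQ = 11728, len = 736 B, covers [11728, 12463]
Segment 4: SEQ = 12464, len = 1271 B, covers [12464, 13734]
In-order data received: bytes [10632, 11440] (segments 1..1).
Segment 2 missing -> gap begins at byte 11441; later segments buffered out of order.
Cumulative ACK = next expected in-order byte = 10632 + 809 = 11441

11441


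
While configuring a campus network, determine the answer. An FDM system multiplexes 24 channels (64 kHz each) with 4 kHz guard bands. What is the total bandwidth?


Given: 24 channels, 64 kHz each, guard = 4 kHz
Channel bandwidth = 24 * 64 = 1536 kHz
Guard bands = 23 gaps * 4 kHz = 92 kHz
Total = 1536 + 92 = 1628 kHz

1628


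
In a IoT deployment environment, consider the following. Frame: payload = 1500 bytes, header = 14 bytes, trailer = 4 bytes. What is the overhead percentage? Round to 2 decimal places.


Given: payload = 1500 B, header = 14 B, trailer = 4 B
Overhead bytes = header + trailer = 14 + 4 = 18
Total frame = payload + overhead = 1500 + 18 = 1518
Overhead % = 18 / 1518 * 100 = 1.1858% -> 1.19% (2 dp)

1.19


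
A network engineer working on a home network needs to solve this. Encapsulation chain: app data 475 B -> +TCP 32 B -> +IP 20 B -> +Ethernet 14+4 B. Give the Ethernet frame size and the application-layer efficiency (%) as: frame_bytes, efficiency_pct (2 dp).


TCP segment = 475 + 32 = 507 B
IP packet = 507 + 20 = 527 B
Ethernet frame = 527 + 14 + 4 = 545 B
Efficiency = app / frame = 475 / 545 = 0.871560 = 87.1560% -> 87.16% (2 dp)

545, 87.16


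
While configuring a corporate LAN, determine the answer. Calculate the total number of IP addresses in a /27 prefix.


Given: CIDR prefix /27
Host bits = 32 - 27 = 5
Total addresses = 2^5 = 32

32


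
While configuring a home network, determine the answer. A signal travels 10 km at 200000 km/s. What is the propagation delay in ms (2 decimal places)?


Given: distance = 10 km, speed = 200000 km/s
Delay = distance / speed = 10 / 200000 seconds
Delay in ms = 10 * 1000 / 200000
Delay = 0.0500 ms
Rounded to 2 dp = 0.05 ms

0.05


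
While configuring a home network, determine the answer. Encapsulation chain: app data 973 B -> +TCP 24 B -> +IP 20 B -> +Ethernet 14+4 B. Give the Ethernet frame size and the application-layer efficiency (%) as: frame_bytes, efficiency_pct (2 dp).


TCP segment = 973 + 24 = 997 B
IP packet = 997 + 20 = 1017 B
Ethernet frame = 1017 + 14 + 4 = 1035 B
Efficiency = app / frame = 973 / 1035 = 0.940097 = 94.0097% -> 94.01% (2 dp)

1035, 94.01


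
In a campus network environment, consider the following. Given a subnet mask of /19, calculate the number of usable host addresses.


Given: subnet mask /19
Host bits = 32 - 19 = 13
Total addresses = 2^13 = 8192
Usable hosts = 8192 - 2 (network + broadcast) = 8190

8190


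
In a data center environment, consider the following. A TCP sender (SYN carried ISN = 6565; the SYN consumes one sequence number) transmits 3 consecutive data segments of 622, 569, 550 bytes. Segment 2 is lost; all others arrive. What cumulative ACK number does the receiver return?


SYN uses sequence number 6565; first data byte = ISN + 1 = 6566.
Segment 1: SEQ = 6566, len = 622 B, covers [6566, 7187]
Segment 2: SEQ = 7188, len = 569 B, covers [7188, 7756] [LOST]
Segment 3: SEQ = 7757, len = 550 B, covers [7757, 8306]
In-order data received: bytes [6566, 7187] (segments 1..1).
Segment 2 missing -> gap begins at byte 7188; later segments buffered out of order.
Cumulative ACK = next expected in-order byte = 6566 + 622 = 7188

7188


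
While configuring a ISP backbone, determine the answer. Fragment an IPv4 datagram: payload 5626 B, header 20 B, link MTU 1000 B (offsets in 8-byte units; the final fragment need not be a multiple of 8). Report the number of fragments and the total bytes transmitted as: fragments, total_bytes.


Max data per non-final fragment = floor((MTU - header)/8)*8 = floor((1000 - 20)/8)*8 = floor(980/8)*8 = 976 B
Final fragment needs no 8-byte alignment: it can carry up to MTU - header = 980 B
Non-final fragments needed = ceil((payload - 980) / 976) = ceil(4646/976) = ceil(4.7602) = 5
Number of fragments = 5 + 1 = 6
Fragment sizes (data): 5 * 976 B + 746 B (last, 746 <= 980 OK)
Total bytes sent = payload + n_frags * header = 5626 + 6*20 = 5626 + 120 = 5746 B

6, 5746


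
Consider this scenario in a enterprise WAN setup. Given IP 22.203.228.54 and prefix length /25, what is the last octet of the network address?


Given: IP = 22.203.228.54, prefix = /25
Subnet mask = 255.255.255.128
Last octet of IP: 54
Last octet of mask: 128
Network last octet = 54 AND 128 = 0

0


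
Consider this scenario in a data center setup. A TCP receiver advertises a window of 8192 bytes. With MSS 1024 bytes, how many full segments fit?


Given: RWND = 8192 bytes, MSS = 1024 bytes
Full segments = floor(RWND / MSS)
Full segments = floor(8192 / 1024)
Full segments = floor(8.0) = 8

8


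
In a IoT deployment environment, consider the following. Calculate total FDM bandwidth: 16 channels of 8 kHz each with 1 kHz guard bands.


Given: 16 channels, 8 kHz each, guard = 1 kHz
Channel bandwidth = 16 * 8 = 128 kHz
Guard bands = 15 gaps * 1 kHz = 15 kHz
Total = 128 + 15 = 143 kHz

143


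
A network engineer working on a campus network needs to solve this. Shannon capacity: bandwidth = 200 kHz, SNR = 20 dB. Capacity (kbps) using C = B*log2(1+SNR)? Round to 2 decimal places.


Given: B = 200 kHz, SNR = 20 dB
SNR linear = 10^(20/10) = 100
1 + SNR = 101
log2(101) = 6.6582114828
C = 200 * 1000 * 6.6582114828 = 1331642.2966 bps
C = 1331.642297 kbps -> 1331.64 kbps (2 dp)

1331.64


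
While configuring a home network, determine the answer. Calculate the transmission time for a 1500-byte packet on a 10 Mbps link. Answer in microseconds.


Given: packet = 1500 bytes, bandwidth = 10 Mbps
Packet in bits = 1500 * 8 = 12000 bits
Bandwidth = 10 * 10^6 = 10000000 bps
Time = 12000 / 10000000 seconds
Time in us = 12000 * 10^6 / 10000000 = 1200

1200


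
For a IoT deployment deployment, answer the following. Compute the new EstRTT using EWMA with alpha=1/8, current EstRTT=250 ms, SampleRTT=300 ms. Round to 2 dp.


Given: EstRTT = 250 ms, SampleRTT = 300 ms, alpha = 1/8
New EstRTT = (1 - alpha) * EstRTT + alpha * SampleRTT
(7/8) * 250 = 218.75
(1/8) * 300 = 37.5
New EstRTT = 218.75 + 37.5 = 256.25 ms -> 256.25 ms (2 dp)

256.25


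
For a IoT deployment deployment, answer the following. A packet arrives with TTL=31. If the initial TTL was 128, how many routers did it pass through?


Given: initial TTL = 128, received TTL = 31
Hops = initial TTL - received TTL
Hops = 128 - 31 = 97

97


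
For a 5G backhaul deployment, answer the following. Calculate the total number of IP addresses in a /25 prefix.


Given: CIDR prefix /25
Host bits = 32 - 25 = 7
Total addresses = 2^7 = 128

128


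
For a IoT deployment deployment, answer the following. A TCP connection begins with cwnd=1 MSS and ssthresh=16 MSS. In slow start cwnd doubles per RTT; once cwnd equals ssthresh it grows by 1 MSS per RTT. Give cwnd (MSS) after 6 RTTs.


RTT 0: cwnd = 1 MSS (initial)
RTT 1: cwnd = 2 MSS (slow start, doubled)
RTT 2: cwnd = 4 MSS (slow start, doubled)
RTT 3: cwnd = 8 MSS (slow start, doubled)
RTT 4: cwnd = 16 MSS (slow start, doubled)
RTT 5: cwnd = 17 MSS (congestion avoidance, +1)
RTT 6: cwnd = 18 MSS (congestion avoidance, +1)

18


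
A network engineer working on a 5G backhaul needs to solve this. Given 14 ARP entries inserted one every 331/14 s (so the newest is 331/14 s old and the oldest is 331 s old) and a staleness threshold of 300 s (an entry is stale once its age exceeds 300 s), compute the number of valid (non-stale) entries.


Ages are k * 331/14 s for k = 1..14 (spacing = 23.6429 s).
Entry k is valid iff k * 331/14 <= 300 iff k <= 14 * 300 / 331 = 12.6888
n_valid = floor(12.6888) = 12
(n_stale = 14 - 12 = 2)

12


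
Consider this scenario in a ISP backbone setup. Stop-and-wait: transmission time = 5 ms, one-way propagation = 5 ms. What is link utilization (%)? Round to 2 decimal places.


Given: Ttrans = 5 ms, Tprop = 5 ms
RTT = 2 * Tprop = 2 * 5 = 10 ms
U = Ttrans / (Ttrans + RTT)
U = 5 / (5 + 10)
U = 5 / 15 = 0.333333
U% = 33.33%

33.33


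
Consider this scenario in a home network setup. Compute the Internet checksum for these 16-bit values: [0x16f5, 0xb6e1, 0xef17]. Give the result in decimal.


Given words: [0x16f5, 0xb6e1, 0xef17]
Step 1: Sum all words
Raw sum = 5877 + 46817 + 61207 = 113901
Step 2: Fold carry: (48365 + 1) = 48366
One's complement = ~48366 & 0xFFFF = 17169

17169


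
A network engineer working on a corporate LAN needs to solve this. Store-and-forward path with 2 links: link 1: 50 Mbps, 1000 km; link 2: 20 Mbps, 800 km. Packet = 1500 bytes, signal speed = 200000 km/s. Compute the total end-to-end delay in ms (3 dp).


Packet = 1500 bytes = 12000 bits. Store-and-forward: sum (t_trans + t_prop) per link.
Link 1: t_trans = 12000/(50*10^6) s = 0.2400 ms; t_prop = 1000/200000 s = 5.0000 ms; subtotal = 5.2400 ms
Link 2: t_trans = 12000/(20*10^6) s = 0.6000 ms; t_prop = 800/200000 s = 4.0000 ms; subtotal = 4.6000 ms
End-to-end = 5.2400 + 4.6000 = 9.8400 ms -> 9.840 ms (3 dp)

9.840


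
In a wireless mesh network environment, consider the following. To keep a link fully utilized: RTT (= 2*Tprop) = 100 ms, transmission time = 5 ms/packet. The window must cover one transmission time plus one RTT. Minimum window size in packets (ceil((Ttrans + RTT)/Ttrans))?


Given: Ttrans = 5 ms, RTT = 100 ms (= 2 * Tprop, Tprop = 50 ms)
Time until first ACK returns = Ttrans + RTT = 5 + 100 = 105 ms
Need W * Ttrans >= Ttrans + RTT  ->  W >= (Ttrans + RTT) / Ttrans
(Ttrans + RTT) / Ttrans = 105 / 5 = 21
W_min = ceil(21) = 21

21


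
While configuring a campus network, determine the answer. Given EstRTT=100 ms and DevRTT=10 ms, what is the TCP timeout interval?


Given: EstRTT = 100 ms, DevRTT = 10 ms
Timeout = EstRTT + 4 * DevRTT
4 * DevRTT = 4 * 10 = 40
Timeout = 100 + 40 = 140 ms

140


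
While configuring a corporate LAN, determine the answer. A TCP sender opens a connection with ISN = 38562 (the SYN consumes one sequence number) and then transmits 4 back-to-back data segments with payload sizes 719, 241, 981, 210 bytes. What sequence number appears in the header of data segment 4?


The SYN occupies sequence number ISN = 38562, so the first data byte is ISN + 1 = 38563.
SEQ of data segment i = (ISN + 1) + sum of payload sizes of segments 1..i-1.
Segment 1: SEQ = 38563, payload = 719 bytes
Segment 2: SEQ = 39282, payload = 241 bytes
Segment 3: SEQ = 39523, payload = 981 bytes
Segment 4: SEQ = 40504, payload = 210 bytes
SEQ of segment 4 = 38563 + 719 + 241 + 981 = 40504

40504


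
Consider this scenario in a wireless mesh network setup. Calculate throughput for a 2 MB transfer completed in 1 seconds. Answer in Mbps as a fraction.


Given: file = 2 MB, time = 1 s
File in Mb = 2 * 8 = 16 Mb
Throughput = 16 / 1 Mbps
Throughput = 16 Mbps

16


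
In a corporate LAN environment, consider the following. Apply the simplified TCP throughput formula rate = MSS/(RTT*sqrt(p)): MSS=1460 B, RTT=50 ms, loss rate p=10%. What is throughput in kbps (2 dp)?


Given: MSS = 1460 bytes, RTT = 50 ms, loss = 10%
RTT in seconds = 50 / 1000 = 0.05
Loss rate = 10% = 0.1
sqrt(loss) = sqrt(0.1) = 0.316227766017
Throughput (bytes/s) = 1460 / (0.05 * 0.316227766017) = 92338.5077
Throughput (kbps) = 92338.5077 * 8 / 1000 = 738.708061 -> 738.71 kbps (2 dp)

738.71


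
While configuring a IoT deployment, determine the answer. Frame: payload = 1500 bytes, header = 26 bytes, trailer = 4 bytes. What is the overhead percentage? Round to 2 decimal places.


Given: payload = 1500 B, header = 26 B, trailer = 4 B
Overhead bytes = header + trailer = 26 + 4 = 30
Total frame = payload + overhead = 1500 + 30 = 1530
Overhead % = 30 / 1530 * 100 = 1.9608% -> 1.96% (2 dp)

1.96


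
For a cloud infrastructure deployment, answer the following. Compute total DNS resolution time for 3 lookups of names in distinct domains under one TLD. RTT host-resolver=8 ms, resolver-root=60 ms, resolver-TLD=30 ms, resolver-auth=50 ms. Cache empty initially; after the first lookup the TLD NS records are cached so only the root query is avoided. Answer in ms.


Lookup 1 (cold cache): local + root + TLD + auth = 8 + 60 + 30 + 50 = 148 ms
Lookups 2..3 (TLD NS cached -> skip root; new domain -> still ask TLD and auth): local + TLD + auth = 8 + 30 + 50 = 88 ms each
Remaining 2 lookups: 2 * 88 = 176 ms
Total = 148 + 176 = 324 ms

324


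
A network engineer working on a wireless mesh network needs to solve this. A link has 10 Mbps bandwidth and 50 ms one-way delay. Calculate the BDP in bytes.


Given: bandwidth = 10 Mbps, delay = 50 ms
BDP in bits = 10 * 10^6 * 50 / 1000
BDP in bits = 500000
BDP in bytes = 500000 / 8 = 62500

62500


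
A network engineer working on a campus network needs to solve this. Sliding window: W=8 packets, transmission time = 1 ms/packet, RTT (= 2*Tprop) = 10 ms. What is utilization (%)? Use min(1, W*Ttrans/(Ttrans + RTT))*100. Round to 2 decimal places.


Given: W = 8, Ttrans = 1 ms, RTT = 10 ms (= 2 * Tprop, Tprop = 5 ms)
Cycle time = Ttrans + RTT = 1 + 10 = 11 ms (first packet sent until its ACK returns)
W * Ttrans = 8 * 1 = 8 ms of sending per cycle
W * Ttrans / (Ttrans + RTT) = 8 / 11 = 0.727273
U = min(1, 0.727273) = 0.727273
U% = 72.73%

72.73


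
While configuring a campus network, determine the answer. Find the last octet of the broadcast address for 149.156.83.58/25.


Given: IP = 149.156.83.58, prefix = /25
Host bits = 32 - 25 = 7
Network last octet = 58 AND mask = 0
Host part size = 2^7 - 1 = 127
Broadcast last octet = 0 OR 127 = 127

127


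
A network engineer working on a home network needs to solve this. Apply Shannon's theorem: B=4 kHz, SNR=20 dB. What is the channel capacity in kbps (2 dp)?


Given: B = 4 kHz, SNR = 20 dB
SNR linear = 10^(20/10) = 100
1 + SNR = 101
log2(101) = 6.6582114828
C = 4 * 1000 * 6.6582114828 = 26632.8459 bps
C = 26.632846 kbps -> 26.63 kbps (2 dp)

26.63


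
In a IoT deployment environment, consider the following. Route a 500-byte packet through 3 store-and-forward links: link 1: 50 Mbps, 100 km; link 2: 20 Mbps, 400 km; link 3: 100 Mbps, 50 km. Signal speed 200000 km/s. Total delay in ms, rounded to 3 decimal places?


Packet = 500 bytes = 4000 bits. Store-and-forward: sum (t_trans + t_prop) per link.
Link 1: t_trans = 4000/(50*10^6) s = 0.0800 ms; t_prop = 100/200000 s = 0.5000 ms; subtotal = 0.5800 ms
Link 2: t_trans = 4000/(20*10^6) s = 0.2000 ms; t_prop = 400/200000 s = 2.0000 ms; subtotal = 2.2000 ms
Link 3: t_trans = 4000/(100*10^6) s = 0.0400 ms; t_prop = 50/200000 s = 0.2500 ms; subtotal = 0.2900 ms
End-to-end = 0.5800 + 2.2000 + 0.2900 = 3.0700 ms -> 3.070 ms (3 dp)

3.070


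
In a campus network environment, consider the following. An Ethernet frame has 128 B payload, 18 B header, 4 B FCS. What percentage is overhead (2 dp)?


Given: payload = 128 B, header = 18 B, trailer = 4 B
Overhead bytes = header + trailer = 18 + 4 = 22
Total frame = payload + overhead = 128 + 22 = 150
Overhead % = 22 / 150 * 100 = 14.6667% -> 14.67% (2 dp)

14.67


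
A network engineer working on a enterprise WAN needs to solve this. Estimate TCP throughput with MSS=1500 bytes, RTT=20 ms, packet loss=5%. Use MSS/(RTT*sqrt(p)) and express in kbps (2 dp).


Given: MSS = 1500 bytes, RTT = 20 ms, loss = 5%
RTT in seconds = 20 / 1000 = 0.02
Loss rate = 5% = 0.05
sqrt(loss) = sqrt(0.05) = 0.223606797750
Throughput (bytes/s) = 1500 / (0.02 * 0.223606797750) = 335410.1966
Throughput (kbps) = 335410.1966 * 8 / 1000 = 2683.281573 -> 2683.28 kbps (2 dp)

2683.28


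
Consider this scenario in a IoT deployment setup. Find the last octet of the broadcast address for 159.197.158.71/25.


Given: IP = 159.197.158.71, prefix = /25
Host bits = 32 - 25 = 7
Network last octet = 71 AND mask = 0
Host part size = 2^7 - 1 = 127
Broadcast last octet = 0 OR 127 = 127

127


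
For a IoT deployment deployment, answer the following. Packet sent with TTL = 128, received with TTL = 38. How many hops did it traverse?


Given: initial TTL = 128, received TTL = 38
Hops = initial TTL - received TTL
Hops = 128 - 38 = 90

90


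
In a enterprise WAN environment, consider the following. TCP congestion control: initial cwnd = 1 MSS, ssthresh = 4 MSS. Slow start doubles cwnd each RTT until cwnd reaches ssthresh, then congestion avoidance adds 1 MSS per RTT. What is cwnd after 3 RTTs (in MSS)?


RTT 0: cwnd = 1 MSS (initial)
RTT 1: cwnd = 2 MSS (slow start, doubled)
RTT 2: cwnd = 4 MSS (slow start, doubled)
RTT 3: cwnd = 5 MSS (congestion avoidance, +1)

5


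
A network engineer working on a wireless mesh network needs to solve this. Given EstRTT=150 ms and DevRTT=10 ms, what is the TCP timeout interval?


Given: EstRTT = 150 ms, DevRTT = 10 ms
Timeout = EstRTT + 4 * DevRTT
4 * DevRTT = 4 * 10 = 40
Timeout = 150 + 40 = 190 ms

190


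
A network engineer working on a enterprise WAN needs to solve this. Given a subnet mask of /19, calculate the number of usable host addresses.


Given: subnet mask /19
Host bits = 32 - 19 = 13
Total addresses = 2^13 = 8192
Usable hosts = 8192 - 2 (network + broadcast) = 8190

8190


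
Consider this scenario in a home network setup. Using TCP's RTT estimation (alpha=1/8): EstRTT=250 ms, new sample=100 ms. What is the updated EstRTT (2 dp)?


Given: EstRTT = 250 ms, SampleRTT = 100 ms, alpha = 1/8
New EstRTT = (1 - alpha) * EstRTT + alpha * SampleRTT
(7/8) * 250 = 218.75
(1/8) * 100 = 12.5
New EstRTT = 218.75 + 12.5 = 231.25 ms -> 231.25 ms (2 dp)

231.25


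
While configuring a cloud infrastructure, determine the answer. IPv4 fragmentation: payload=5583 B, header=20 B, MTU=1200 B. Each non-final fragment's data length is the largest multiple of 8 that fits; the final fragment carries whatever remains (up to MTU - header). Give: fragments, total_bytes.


Max data per non-final fragment = floor((MTU - header)/8)*8 = floor((1200 - 20)/8)*8 = floor(1180/8)*8 = 1176 B
Final fragment needs no 8-byte alignment: it can carry up to MTU - header = 1180 B
Non-final fragments needed = ceil((payload - 1180) / 1176) = ceil(4403/1176) = ceil(3.7440) = 4
Number of fragments = 4 + 1 = 5
Fragment sizes (data): 4 * 1176 B + 879 B (last, 879 <= 1180 OK)
Total bytes sent = payload + n_frags * header = 5583 + 5*20 = 5583 + 100 = 5683 B

5, 5683


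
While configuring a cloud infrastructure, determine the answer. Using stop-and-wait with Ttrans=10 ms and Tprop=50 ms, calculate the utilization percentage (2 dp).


Given: Ttrans = 10 ms, Tprop = 50 ms
RTT = 2 * Tprop = 2 * 50 = 100 ms
U = Ttrans / (Ttrans + RTT)
U = 10 / (10 + 100)
U = 10 / 110 = 0.090909
U% = 9.09%

9.09


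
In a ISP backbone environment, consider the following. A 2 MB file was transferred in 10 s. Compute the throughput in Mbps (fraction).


Given: file = 2 MB, time = 10 s
File in Mb = 2 * 8 = 16 Mb
Throughput = 16 / 10 Mbps
Throughput = 8/5 Mbps

8/5


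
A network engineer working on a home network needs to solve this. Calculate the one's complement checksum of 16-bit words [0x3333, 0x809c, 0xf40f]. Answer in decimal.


Given words: [0x3333, 0x809c, 0xf40f]
Step 1: Sum all words
Raw sum = 13107 + 32924 + 62479 = 108510
Step 2: Fold carry: (42974 + 1) = 42975
One's complement = ~42975 & 0xFFFF = 22560

22560


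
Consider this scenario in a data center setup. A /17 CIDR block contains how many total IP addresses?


Given: CIDR prefix /17
Host bits = 32 - 17 = 15
Total addresses = 2^15 = 32768

32768


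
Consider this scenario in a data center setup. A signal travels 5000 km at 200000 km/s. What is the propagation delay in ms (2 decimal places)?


Given: distance = 5000 km, speed = 200000 km/s
Delay = distance / speed = 5000 / 200000 seconds
Delay in ms = 5000 * 1000 / 200000
Delay = 25.0000 ms
Rounded to 2 dp = 25.00 ms

25.00


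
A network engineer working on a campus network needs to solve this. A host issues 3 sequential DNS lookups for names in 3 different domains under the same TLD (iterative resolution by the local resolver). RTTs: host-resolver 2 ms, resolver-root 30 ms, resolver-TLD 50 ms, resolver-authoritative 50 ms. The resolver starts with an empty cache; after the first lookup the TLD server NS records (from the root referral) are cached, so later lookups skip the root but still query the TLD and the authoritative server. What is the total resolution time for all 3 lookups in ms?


Lookup 1 (cold cache): local + root + TLD + auth = 2 + 30 + 50 + 50 = 132 ms
Lookups 2..3 (TLD NS cached -> skip root; new domain -> still ask TLD and auth): local + TLD + auth = 2 + 50 + 50 = 102 ms each
Remaining 2 lookups: 2 * 102 = 204 ms
Total = 132 + 204 = 336 ms

336


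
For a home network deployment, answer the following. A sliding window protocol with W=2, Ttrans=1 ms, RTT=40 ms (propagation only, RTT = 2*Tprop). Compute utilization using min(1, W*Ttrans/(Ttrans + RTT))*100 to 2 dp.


Given: W = 2, Ttrans = 1 ms, RTT = 40 ms (= 2 * Tprop, Tprop = 20 ms)
Cycle time = Ttrans + RTT = 1 + 40 = 41 ms (first packet sent until its ACK returns)
W * Ttrans = 2 * 1 = 2 ms of sending per cycle
W * Ttrans / (Ttrans + RTT) = 2 / 41 = 0.048780
U = min(1, 0.048780) = 0.048780
U% = 4.88%

4.88
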